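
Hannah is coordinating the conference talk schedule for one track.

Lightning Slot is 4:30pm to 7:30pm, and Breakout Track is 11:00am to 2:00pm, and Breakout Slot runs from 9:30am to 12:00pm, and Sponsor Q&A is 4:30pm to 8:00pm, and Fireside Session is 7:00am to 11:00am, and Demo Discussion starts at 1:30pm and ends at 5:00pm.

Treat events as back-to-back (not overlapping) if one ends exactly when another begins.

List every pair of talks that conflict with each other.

Breakout Slot & Breakout Track, Breakout Slot & Fireside Session, Breakout Track & Demo Discussion, Demo Discussion & Lightning Slot, Demo Discussion & Sponsor Q&A, Lightning Slot & Sponsor Q&A

Sorted by start: Fireside Session, Breakout Slot, Breakout Track, Demo Discussion, Lightning Slot, Sponsor Q&A.
Breakout Slot starts before Fireside Session ends → Fireside Session and Breakout Slot overlap.
Breakout Track starts exactly when Fireside Session ends (back-to-back, no overlap), so nothing later overlaps Fireside Session either.
Breakout Track starts before Breakout Slot ends → Breakout Slot and Breakout Track overlap.
Demo Discussion starts after Breakout Slot ends, so nothing later overlaps Breakout Slot either.
Demo Discussion starts before Breakout Track ends → Breakout Track and Demo Discussion overlap.
Lightning Slot starts after Breakout Track ends, so nothing later overlaps Breakout Track either.
Lightning Slot starts before Demo Discussion ends → Demo Discussion and Lightning Slot overlap.
Sponsor Q&A starts before Demo Discussion ends → Demo Discussion and Sponsor Q&A overlap.
Sponsor Q&A starts before Lightning Slot ends → Lightning Slot and Sponsor Q&A overlap.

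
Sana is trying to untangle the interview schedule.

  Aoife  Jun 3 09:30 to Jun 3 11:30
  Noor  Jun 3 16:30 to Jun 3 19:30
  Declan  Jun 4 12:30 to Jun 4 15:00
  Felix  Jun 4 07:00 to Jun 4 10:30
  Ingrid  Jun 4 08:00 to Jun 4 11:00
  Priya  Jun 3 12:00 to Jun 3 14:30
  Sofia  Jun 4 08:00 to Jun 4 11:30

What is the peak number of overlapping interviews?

3

Sweep the timeline, counting +1 at each start and −1 at each end (ends before starts at a tie):
Jun 3 09:30 start Aoife → 1
Jun 3 11:30 end Aoife → 0
Jun 3 12:00 start Priya → 1
Jun 3 14:30 end Priya → 0
Jun 3 16:30 start Noor → 1
Jun 3 19:30 end Noor → 0
Jun 4 07:00 start Felix → 1
Jun 4 08:00 start Ingrid → 2
Jun 4 08:00 start Sofia → 3
Jun 4 10:30 end Felix → 2
Jun 4 11:00 end Ingrid → 1
Jun 4 11:30 end Sofia → 0
Jun 4 12:30 start Declan → 1
Jun 4 15:00 end Declan → 0
Peak is 3, at Jun 4 08:00 (Felix, Ingrid, Sofia).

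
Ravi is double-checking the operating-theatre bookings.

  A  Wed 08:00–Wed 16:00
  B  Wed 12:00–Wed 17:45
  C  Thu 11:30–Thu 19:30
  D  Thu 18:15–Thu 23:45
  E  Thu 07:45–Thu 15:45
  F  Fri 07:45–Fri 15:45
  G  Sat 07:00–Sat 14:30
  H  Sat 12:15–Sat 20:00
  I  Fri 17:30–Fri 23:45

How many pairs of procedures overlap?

4

Sorted by start: A, B, E, C, D, F, I, G, H.
B starts before A ends → A and B overlap.
E starts after A ends — done with A.
E starts after B ends — done with B.
C starts before E ends → E and C overlap.
D starts after E ends — done with E.
D starts before C ends → C and D overlap.
F starts after C ends — done with C.
F starts after D ends — done with D.
I starts after F ends — done with F.
G starts after I ends — done with I.
H starts before G ends → G and H overlap.
Overlapping pairs: A & B, C & D, C & E, G & H — 4 in total.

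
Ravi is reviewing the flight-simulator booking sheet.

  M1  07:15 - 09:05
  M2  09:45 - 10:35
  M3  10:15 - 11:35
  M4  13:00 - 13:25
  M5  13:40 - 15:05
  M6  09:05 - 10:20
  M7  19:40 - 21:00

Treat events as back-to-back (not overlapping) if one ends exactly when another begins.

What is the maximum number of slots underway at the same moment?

Sweep the timeline, counting +1 at each start and −1 at each end (ends before starts at a tie):
07:15 start M1 → 1
09:05 end M1 → 0
09:05 start M6 → 1
09:45 start M2 → 2
10:15 start M3 → 3
10:20 end M6 → 2
10:35 end M2 → 1
11:35 end M3 → 0
13:00 start M4 → 1
13:25 end M4 → 0
13:40 start M5 → 1
15:05 end M5 → 0
19:40 start M7 → 1
21:00 end M7 → 0
Peak is 3, at 10:15 (M2, M3, M6).

3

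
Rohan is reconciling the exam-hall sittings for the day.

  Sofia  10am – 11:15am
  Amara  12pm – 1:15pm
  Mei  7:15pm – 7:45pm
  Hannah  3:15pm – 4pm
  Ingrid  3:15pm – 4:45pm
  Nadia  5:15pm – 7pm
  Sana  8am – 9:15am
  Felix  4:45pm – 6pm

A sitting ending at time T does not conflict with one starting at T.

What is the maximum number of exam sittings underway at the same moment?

Walk through starts and ends in time order (an end at T is processed before a start at T):
8am start Sana → 1
9:15am end Sana → 0
10am start Sofia → 1
11:15am end Sofia → 0
12pm start Amara → 1
1:15pm end Amara → 0
3:15pm start Hannah → 1
3:15pm start Ingrid → 2
4pm end Hannah → 1
4:45pm end Ingrid → 0
4:45pm start Felix → 1
5:15pm start Nadia → 2
6pm end Felix → 1
7pm end Nadia → 0
7:15pm start Mei → 1
7:45pm end Mei → 0
Peak is 2, at 3:15pm (Hannah, Ingrid).

2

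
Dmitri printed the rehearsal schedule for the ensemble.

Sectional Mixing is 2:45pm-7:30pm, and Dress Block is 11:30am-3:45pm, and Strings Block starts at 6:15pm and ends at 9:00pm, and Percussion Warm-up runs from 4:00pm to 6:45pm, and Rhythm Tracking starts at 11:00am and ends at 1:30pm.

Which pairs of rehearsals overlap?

Sorted by start: Rhythm Tracking, Dress Block, Sectional Mixing, Percussion Warm-up, Strings Block.
Dress Block starts before Rhythm Tracking ends → Rhythm Tracking and Dress Block overlap.
Sectional Mixing starts after Rhythm Tracking ends — done with Rhythm Tracking.
Sectional Mixing starts before Dress Block ends → Dress Block and Sectional Mixing overlap.
Percussion Warm-up starts after Dress Block ends — done with Dress Block.
Percussion Warm-up starts before Sectional Mixing ends → Sectional Mixing and Percussion Warm-up overlap.
Strings Block starts before Sectional Mixing ends → Sectional Mixing and Strings Block overlap.
Strings Block starts before Percussion Warm-up ends → Percussion Warm-up and Strings Block overlap.

Dress Block & Rhythm Tracking, Dress Block & Sectional Mixing, Percussion Warm-up & Sectional Mixing, Percussion Warm-up & Strings Block, Sectional Mixing & Strings Block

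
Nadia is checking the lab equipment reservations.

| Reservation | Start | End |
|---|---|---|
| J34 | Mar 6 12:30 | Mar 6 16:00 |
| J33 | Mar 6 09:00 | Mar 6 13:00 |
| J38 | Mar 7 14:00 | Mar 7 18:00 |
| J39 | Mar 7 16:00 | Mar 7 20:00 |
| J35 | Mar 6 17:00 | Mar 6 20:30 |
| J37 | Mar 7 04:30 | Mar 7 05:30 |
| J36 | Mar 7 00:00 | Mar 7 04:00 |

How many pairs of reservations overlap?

2

Sorted by start: J33, J34, J35, J36, J37, J38, J39.
J34 starts before J33 ends → J33 and J34 overlap.
J35 starts after J33 ends, so J33 has no further overlaps.
J35 starts after J34 ends, so J34 has no further overlaps.
J36 starts after J35 ends, so J35 has no further overlaps.
J37 starts after J36 ends, so J36 has no further overlaps.
J38 starts after J37 ends, so J37 has no further overlaps.
J39 starts before J38 ends → J38 and J39 overlap.
Overlapping pairs: J33 & J34, J38 & J39 — 2 in total.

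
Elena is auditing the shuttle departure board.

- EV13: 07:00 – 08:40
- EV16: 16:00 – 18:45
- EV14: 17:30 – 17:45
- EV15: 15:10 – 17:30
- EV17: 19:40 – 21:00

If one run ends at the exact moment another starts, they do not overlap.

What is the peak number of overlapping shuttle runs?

Sweep the timeline, counting +1 at each start and −1 at each end (ends before starts at a tie):
07:00 start EV13 → 1
08:40 end EV13 → 0
15:10 start EV15 → 1
16:00 start EV16 → 2
17:30 end EV15 → 1
17:30 start EV14 → 2
17:45 end EV14 → 1
18:45 end EV16 → 0
19:40 start EV17 → 1
21:00 end EV17 → 0
Peak is 2, at 16:00 (EV15, EV16).

2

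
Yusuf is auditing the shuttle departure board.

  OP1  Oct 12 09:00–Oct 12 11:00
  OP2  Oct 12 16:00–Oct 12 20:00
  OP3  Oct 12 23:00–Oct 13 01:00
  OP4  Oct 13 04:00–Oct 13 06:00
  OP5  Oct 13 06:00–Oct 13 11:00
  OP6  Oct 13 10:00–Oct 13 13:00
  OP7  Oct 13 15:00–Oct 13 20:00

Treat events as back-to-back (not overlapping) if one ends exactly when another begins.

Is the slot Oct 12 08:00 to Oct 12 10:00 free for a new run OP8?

No — it overlaps OP1

OP1: starts Oct 12 09:00 before OP8 ends Oct 12 10:00, and ends Oct 12 11:00 after OP8 starts Oct 12 08:00 → overlap.
OP2: starts Oct 12 16:00 at or after OP8 ends Oct 12 10:00 → clear.
OP3: starts Oct 12 23:00 at or after OP8 ends Oct 12 10:00 → clear.
OP4: starts Oct 13 04:00 at or after OP8 ends Oct 12 10:00 → clear.
OP5: starts Oct 13 06:00 at or after OP8 ends Oct 12 10:00 → clear.
OP6: starts Oct 13 10:00 at or after OP8 ends Oct 12 10:00 → clear.
OP7: starts Oct 13 15:00 at or after OP8 ends Oct 12 10:00 → clear.
OP8 overlaps OP1.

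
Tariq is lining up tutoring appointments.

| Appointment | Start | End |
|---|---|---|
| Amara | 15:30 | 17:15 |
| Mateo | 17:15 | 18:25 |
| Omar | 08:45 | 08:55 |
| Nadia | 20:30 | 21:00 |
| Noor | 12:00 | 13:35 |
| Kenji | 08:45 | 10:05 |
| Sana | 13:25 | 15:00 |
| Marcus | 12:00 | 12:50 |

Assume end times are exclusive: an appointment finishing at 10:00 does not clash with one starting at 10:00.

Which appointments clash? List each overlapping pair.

Check each pair: they overlap iff neither finishes before the other starts.
Sorted by start: Omar, Kenji, Noor, Marcus, Sana, Amara, Mateo, Nadia.
Kenji starts before Omar ends → Omar and Kenji overlap.
Noor starts after Omar ends, so Omar has no further overlaps.
Noor starts after Kenji ends, so Kenji has no further overlaps.
Marcus starts before Noor ends → Noor and Marcus overlap.
Sana starts before Noor ends → Noor and Sana overlap.
Amara starts after Noor ends, so Noor has no further overlaps.
Sana starts after Marcus ends, so Marcus has no further overlaps.
Amara starts after Sana ends, so Sana has no further overlaps.
Mateo starts exactly when Amara ends (back-to-back, no overlap), so Amara has no further overlaps.
Nadia starts after Mateo ends.

Kenji & Omar, Marcus & Noor, Noor & Sana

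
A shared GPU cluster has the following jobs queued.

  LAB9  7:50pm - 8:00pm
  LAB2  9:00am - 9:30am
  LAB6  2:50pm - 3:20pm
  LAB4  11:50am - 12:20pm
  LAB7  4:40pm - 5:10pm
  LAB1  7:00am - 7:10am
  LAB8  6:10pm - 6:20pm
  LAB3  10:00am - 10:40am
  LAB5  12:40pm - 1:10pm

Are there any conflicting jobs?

No

Sorted by start: LAB1, LAB2, LAB3, LAB4, LAB5, LAB6, LAB7, LAB8, LAB9.
LAB2 starts after LAB1 ends; LAB1 is clear from here.
LAB3 starts after LAB2 ends; LAB2 is clear from here.
LAB4 starts after LAB3 ends; LAB3 is clear from here.
LAB5 starts after LAB4 ends; LAB4 is clear from here.
LAB6 starts after LAB5 ends; LAB5 is clear from here.
LAB7 starts after LAB6 ends; LAB6 is clear from here.
LAB8 starts after LAB7 ends; LAB7 is clear from here.
LAB9 starts after LAB8 ends.
Every pair is clear; the schedule has no overlaps.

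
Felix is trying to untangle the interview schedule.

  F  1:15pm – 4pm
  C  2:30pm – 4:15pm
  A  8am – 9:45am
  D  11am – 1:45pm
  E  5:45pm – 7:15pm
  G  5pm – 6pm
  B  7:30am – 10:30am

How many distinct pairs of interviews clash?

Sorted by start: B, A, D, F, C, G, E.
A starts before B ends → B and A overlap.
D starts after B ends, so B has no further overlaps.
D starts after A ends, so A has no further overlaps.
F starts before D ends → D and F overlap.
C starts after D ends, so D has no further overlaps.
C starts before F ends → F and C overlap.
G starts after F ends, so F has no further overlaps.
G starts after C ends, so C has no further overlaps.
E starts before G ends → G and E overlap.
Overlapping pairs: A & B, C & F, D & F, E & G — 4 in total.

4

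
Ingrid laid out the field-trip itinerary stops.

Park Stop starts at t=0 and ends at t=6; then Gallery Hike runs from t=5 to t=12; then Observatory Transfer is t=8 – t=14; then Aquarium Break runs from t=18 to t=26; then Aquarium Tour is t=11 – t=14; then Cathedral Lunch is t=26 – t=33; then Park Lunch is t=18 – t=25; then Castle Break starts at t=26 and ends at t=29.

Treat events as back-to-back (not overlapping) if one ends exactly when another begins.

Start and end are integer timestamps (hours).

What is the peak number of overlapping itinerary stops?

3

Sweep the timeline, counting +1 at each start and −1 at each end (ends before starts at a tie):
t=0 start Park Stop → 1
t=5 start Gallery Hike → 2
t=6 end Park Stop → 1
t=8 start Observatory Transfer → 2
t=11 start Aquarium Tour → 3
t=12 end Gallery Hike → 2
t=14 end Aquarium Tour → 1
t=14 end Observatory Transfer → 0
t=18 start Aquarium Break → 1
t=18 start Park Lunch → 2
t=25 end Park Lunch → 1
t=26 end Aquarium Break → 0
t=26 start Castle Break → 1
t=26 start Cathedral Lunch → 2
t=29 end Castle Break → 1
t=33 end Cathedral Lunch → 0
Peak is 3, at t=11 (Aquarium Tour, Gallery Hike, Observatory Transfer).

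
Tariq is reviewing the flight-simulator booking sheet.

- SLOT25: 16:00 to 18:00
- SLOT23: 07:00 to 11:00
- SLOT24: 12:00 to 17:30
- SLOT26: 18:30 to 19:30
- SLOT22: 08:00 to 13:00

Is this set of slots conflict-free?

No

Sorted by start: SLOT23, SLOT22, SLOT24, SLOT25, SLOT26.
SLOT22 starts before SLOT23 ends → SLOT23 and SLOT22 overlap.
That's a conflict, so the schedule is not conflict-free.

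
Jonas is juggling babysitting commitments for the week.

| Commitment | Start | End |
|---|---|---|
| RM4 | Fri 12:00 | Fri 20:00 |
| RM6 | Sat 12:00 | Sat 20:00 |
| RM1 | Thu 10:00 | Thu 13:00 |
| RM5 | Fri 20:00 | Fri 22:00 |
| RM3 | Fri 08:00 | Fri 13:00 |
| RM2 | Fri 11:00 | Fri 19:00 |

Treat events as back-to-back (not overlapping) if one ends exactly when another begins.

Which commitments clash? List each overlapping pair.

RM2 & RM3, RM2 & RM4, RM3 & RM4

Sorted by start: RM1, RM3, RM2, RM4, RM5, RM6.
RM3 starts after RM1 ends — done with RM1.
RM2 starts before RM3 ends → RM3 and RM2 overlap.
RM4 starts before RM3 ends → RM3 and RM4 overlap.
RM5 starts after RM3 ends — done with RM3.
RM4 starts before RM2 ends → RM2 and RM4 overlap.
RM5 starts after RM2 ends — done with RM2.
RM5 starts exactly when RM4 ends (back-to-back, no overlap) — done with RM4.
RM6 starts after RM5 ends.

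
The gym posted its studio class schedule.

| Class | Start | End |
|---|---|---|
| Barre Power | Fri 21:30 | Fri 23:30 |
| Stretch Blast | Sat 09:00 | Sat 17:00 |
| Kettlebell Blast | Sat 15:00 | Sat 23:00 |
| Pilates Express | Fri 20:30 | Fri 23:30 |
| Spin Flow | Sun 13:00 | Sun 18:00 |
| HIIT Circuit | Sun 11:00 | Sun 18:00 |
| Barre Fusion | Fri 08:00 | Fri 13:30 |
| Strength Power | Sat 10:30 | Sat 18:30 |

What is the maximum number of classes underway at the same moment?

3

Sort all start/end points and keep a running count:
Fri 08:00 start Barre Fusion → 1
Fri 13:30 end Barre Fusion → 0
Fri 20:30 start Pilates Express → 1
Fri 21:30 start Barre Power → 2
Fri 23:30 end Barre Power → 1
Fri 23:30 end Pilates Express → 0
Sat 09:00 start Stretch Blast → 1
Sat 10:30 start Strength Power → 2
Sat 15:00 start Kettlebell Blast → 3
Sat 17:00 end Stretch Blast → 2
Sat 18:30 end Strength Power → 1
Sat 23:00 end Kettlebell Blast → 0
Sun 11:00 start HIIT Circuit → 1
Sun 13:00 start Spin Flow → 2
Sun 18:00 end HIIT Circuit → 1
Sun 18:00 end Spin Flow → 0
Peak is 3, at Sat 15:00 (Kettlebell Blast, Strength Power, Stretch Blast).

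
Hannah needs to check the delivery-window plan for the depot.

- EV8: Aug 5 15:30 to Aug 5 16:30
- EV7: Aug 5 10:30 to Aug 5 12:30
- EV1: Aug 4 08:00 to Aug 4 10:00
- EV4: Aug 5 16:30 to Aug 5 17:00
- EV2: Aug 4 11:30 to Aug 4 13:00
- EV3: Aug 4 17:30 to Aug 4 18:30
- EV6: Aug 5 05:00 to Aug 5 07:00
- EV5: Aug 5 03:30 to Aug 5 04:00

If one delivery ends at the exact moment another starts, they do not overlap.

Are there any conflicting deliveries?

No

Sorted by start: EV1, EV2, EV3, EV5, EV6, EV7, EV8, EV4.
EV2 starts after EV1 ends; EV1 is clear from here.
EV3 starts after EV2 ends; EV2 is clear from here.
EV5 starts after EV3 ends; EV3 is clear from here.
EV6 starts after EV5 ends; EV5 is clear from here.
EV7 starts after EV6 ends; EV6 is clear from here.
EV8 starts after EV7 ends; EV7 is clear from here.
EV4 starts exactly when EV8 ends (back-to-back, no overlap).
Every pair is clear; the schedule has no overlaps.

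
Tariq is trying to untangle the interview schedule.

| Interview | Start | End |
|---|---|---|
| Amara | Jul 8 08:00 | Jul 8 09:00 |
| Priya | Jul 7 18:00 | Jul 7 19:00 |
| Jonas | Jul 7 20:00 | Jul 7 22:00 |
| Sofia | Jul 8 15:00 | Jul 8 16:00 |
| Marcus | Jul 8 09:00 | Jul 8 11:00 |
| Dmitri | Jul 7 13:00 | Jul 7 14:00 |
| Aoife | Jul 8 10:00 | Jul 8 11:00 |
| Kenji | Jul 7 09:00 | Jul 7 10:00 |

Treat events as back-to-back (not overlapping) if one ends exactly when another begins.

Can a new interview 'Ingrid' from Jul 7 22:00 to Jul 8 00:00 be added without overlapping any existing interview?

Yes — the slot is free

Kenji: ends Jul 7 10:00 at or before Ingrid starts Jul 7 22:00 → clear.
Dmitri: ends Jul 7 14:00 at or before Ingrid starts Jul 7 22:00 → clear.
Priya: ends Jul 7 19:00 at or before Ingrid starts Jul 7 22:00 → clear.
Jonas: ends Jul 7 22:00 at or before Ingrid starts Jul 7 22:00 → clear.
Amara: starts Jul 8 08:00 at or after Ingrid ends Jul 8 00:00 → clear.
Marcus: starts Jul 8 09:00 at or after Ingrid ends Jul 8 00:00 → clear.
Aoife: starts Jul 8 10:00 at or after Ingrid ends Jul 8 00:00 → clear.
Sofia: starts Jul 8 15:00 at or after Ingrid ends Jul 8 00:00 → clear.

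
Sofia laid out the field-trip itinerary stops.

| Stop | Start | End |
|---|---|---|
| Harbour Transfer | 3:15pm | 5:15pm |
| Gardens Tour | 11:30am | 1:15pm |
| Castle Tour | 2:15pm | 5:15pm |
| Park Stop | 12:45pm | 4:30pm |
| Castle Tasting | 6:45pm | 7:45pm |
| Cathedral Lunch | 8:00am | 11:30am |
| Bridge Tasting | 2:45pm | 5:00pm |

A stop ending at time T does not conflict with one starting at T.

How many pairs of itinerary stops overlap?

7

Sorted by start: Cathedral Lunch, Gardens Tour, Park Stop, Castle Tour, Bridge Tasting, Harbour Transfer, Castle Tasting.
Gardens Tour starts exactly when Cathedral Lunch ends (back-to-back, no overlap); Cathedral Lunch is clear from here.
Park Stop starts before Gardens Tour ends → Gardens Tour and Park Stop overlap.
Castle Tour starts after Gardens Tour ends; Gardens Tour is clear from here.
Castle Tour starts before Park Stop ends → Park Stop and Castle Tour overlap.
Bridge Tasting starts before Park Stop ends → Park Stop and Bridge Tasting overlap.
Harbour Transfer starts before Park Stop ends → Park Stop and Harbour Transfer overlap.
Castle Tasting starts after Park Stop ends.
Bridge Tasting starts before Castle Tour ends → Castle Tour and Bridge Tasting overlap.
Harbour Transfer starts before Castle Tour ends → Castle Tour and Harbour Transfer overlap.
Castle Tasting starts after Castle Tour ends.
Harbour Transfer starts before Bridge Tasting ends → Bridge Tasting and Harbour Transfer overlap.
Castle Tasting starts after Bridge Tasting ends.
Castle Tasting starts after Harbour Transfer ends.
Overlapping pairs: Bridge Tasting & Castle Tour, Bridge Tasting & Harbour Transfer, Bridge Tasting & Park Stop, Castle Tour & Harbour Transfer, Castle Tour & Park Stop, Gardens Tour & Park Stop, Harbour Transfer & Park Stop — 7 in total.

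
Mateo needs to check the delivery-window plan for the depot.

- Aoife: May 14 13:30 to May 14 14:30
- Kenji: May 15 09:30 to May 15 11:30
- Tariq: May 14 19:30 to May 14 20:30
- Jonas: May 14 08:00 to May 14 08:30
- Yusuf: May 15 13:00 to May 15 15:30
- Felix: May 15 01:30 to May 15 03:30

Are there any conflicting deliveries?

No

Two intervals overlap when each starts before the other ends.
Sorted by start: Jonas, Aoife, Tariq, Felix, Kenji, Yusuf.
Aoife starts after Jonas ends; Jonas is clear from here.
Tariq starts after Aoife ends; Aoife is clear from here.
Felix starts after Tariq ends; Tariq is clear from here.
Kenji starts after Felix ends; Felix is clear from here.
Yusuf starts after Kenji ends.
Every pair is clear; the schedule has no overlaps.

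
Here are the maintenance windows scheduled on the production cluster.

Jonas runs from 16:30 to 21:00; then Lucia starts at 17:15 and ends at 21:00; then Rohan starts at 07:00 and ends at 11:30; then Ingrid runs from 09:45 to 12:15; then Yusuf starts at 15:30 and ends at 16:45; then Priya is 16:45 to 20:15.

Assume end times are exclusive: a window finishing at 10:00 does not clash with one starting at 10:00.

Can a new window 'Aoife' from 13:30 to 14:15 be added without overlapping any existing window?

Yes — the slot is free

Rohan: ends 11:30 at or before Aoife starts 13:30 → clear.
Ingrid: ends 12:15 at or before Aoife starts 13:30 → clear.
Yusuf: starts 15:30 at or after Aoife ends 14:15 → clear.
Jonas: starts 16:30 at or after Aoife ends 14:15 → clear.
Priya: starts 16:45 at or after Aoife ends 14:15 → clear.
Lucia: starts 17:15 at or after Aoife ends 14:15 → clear.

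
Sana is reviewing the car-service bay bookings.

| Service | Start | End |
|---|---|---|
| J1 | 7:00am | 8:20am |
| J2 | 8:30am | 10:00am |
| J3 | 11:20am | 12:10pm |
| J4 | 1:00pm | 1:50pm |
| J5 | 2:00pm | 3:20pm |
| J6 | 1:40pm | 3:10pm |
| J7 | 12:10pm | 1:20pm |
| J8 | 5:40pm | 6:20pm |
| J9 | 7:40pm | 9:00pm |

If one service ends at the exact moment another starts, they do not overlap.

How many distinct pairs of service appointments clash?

Sorted by start: J1, J2, J3, J7, J4, J6, J5, J8, J9.
J2 starts after J1 ends — done with J1.
J3 starts after J2 ends — done with J2.
J7 starts exactly when J3 ends (back-to-back, no overlap) — done with J3.
J4 starts before J7 ends → J7 and J4 overlap.
J6 starts after J7 ends — done with J7.
J6 starts before J4 ends → J4 and J6 overlap.
J5 starts after J4 ends — done with J4.
J5 starts before J6 ends → J6 and J5 overlap.
J8 starts after J6 ends — done with J6.
J8 starts after J5 ends — done with J5.
J9 starts after J8 ends.
Overlapping pairs: J4 & J6, J4 & J7, J5 & J6 — 3 in total.

3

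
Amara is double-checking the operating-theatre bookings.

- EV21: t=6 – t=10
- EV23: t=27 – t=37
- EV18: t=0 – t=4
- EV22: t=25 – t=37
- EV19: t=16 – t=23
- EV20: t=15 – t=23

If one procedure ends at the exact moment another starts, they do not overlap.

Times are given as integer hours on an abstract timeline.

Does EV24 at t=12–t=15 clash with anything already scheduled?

EV18: ends t=4 at or before EV24 starts t=12 → clear.
EV21: ends t=10 at or before EV24 starts t=12 → clear.
EV20: starts t=15 at or after EV24 ends t=15 → clear.
EV19: starts t=16 at or after EV24 ends t=15 → clear.
EV22: starts t=25 at or after EV24 ends t=15 → clear.
EV23: starts t=27 at or after EV24 ends t=15 → clear.

No — it doesn't clash with anything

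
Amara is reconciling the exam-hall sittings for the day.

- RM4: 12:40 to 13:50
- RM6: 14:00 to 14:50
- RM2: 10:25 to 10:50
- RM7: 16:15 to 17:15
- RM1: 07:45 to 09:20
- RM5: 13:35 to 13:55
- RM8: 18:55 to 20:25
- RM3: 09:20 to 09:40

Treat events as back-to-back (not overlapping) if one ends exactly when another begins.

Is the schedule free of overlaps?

Sorted by start: RM1, RM3, RM2, RM4, RM5, RM6, RM7, RM8.
RM3 starts exactly when RM1 ends (back-to-back, no overlap), so nothing later overlaps RM1 either.
RM2 starts after RM3 ends, so nothing later overlaps RM3 either.
RM4 starts after RM2 ends, so nothing later overlaps RM2 either.
RM5 starts before RM4 ends → RM4 and RM5 overlap.
That's a conflict, so the schedule is not conflict-free.

No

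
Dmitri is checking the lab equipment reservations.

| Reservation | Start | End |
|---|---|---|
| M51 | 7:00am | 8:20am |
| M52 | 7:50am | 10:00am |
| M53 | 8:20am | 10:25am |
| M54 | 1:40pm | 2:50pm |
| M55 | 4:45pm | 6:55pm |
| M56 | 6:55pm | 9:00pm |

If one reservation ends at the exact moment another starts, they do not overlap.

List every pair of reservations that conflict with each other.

M51 & M52, M52 & M53

Sorted by start: M51, M52, M53, M54, M55, M56.
M52 starts before M51 ends → M51 and M52 overlap.
M53 starts exactly when M51 ends (back-to-back, no overlap), so M51 has no further overlaps.
M53 starts before M52 ends → M52 and M53 overlap.
M54 starts after M52 ends, so M52 has no further overlaps.
M54 starts after M53 ends, so M53 has no further overlaps.
M55 starts after M54 ends, so M54 has no further overlaps.
M56 starts exactly when M55 ends (back-to-back, no overlap).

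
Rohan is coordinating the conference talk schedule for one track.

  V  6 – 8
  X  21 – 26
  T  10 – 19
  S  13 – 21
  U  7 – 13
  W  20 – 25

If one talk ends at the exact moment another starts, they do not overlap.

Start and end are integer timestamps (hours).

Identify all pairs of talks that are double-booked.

S & T, S & W, T & U, U & V, W & X

Two intervals overlap when each starts before the other ends.
Sorted by start: V, U, T, S, W, X.
U starts before V ends → V and U overlap.
T starts after V ends; V is clear from here.
T starts before U ends → U and T overlap.
S starts exactly when U ends (back-to-back, no overlap); U is clear from here.
S starts before T ends → T and S overlap.
W starts after T ends; T is clear from here.
W starts before S ends → S and W overlap.
X starts exactly when S ends (back-to-back, no overlap).
X starts before W ends → W and X overlap.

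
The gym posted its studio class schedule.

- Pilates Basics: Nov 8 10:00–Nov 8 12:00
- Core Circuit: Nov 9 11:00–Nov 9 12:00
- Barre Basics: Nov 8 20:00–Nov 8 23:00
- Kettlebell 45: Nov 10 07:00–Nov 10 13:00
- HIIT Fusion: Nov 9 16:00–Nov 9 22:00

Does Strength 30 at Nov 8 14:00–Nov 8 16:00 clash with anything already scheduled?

No — it doesn't clash with anything

Pilates Basics: ends Nov 8 12:00 at or before Strength 30 starts Nov 8 14:00 → clear.
Barre Basics: starts Nov 8 20:00 at or after Strength 30 ends Nov 8 16:00 → clear.
Core Circuit: starts Nov 9 11:00 at or after Strength 30 ends Nov 8 16:00 → clear.
HIIT Fusion: starts Nov 9 16:00 at or after Strength 30 ends Nov 8 16:00 → clear.
Kettlebell 45: starts Nov 10 07:00 at or after Strength 30 ends Nov 8 16:00 → clear.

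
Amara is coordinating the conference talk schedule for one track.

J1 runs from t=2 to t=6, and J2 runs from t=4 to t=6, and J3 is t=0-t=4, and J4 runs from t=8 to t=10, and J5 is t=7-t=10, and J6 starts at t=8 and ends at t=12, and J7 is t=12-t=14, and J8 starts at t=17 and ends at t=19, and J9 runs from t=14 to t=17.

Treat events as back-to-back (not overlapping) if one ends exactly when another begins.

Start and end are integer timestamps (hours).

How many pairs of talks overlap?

5

Sorted by start: J3, J1, J2, J5, J4, J6, J7, J9, J8.
J1 starts before J3 ends → J3 and J1 overlap.
J2 starts exactly when J3 ends (back-to-back, no overlap), so J3 has no further overlaps.
J2 starts before J1 ends → J1 and J2 overlap.
J5 starts after J1 ends, so J1 has no further overlaps.
J5 starts after J2 ends, so J2 has no further overlaps.
J4 starts before J5 ends → J5 and J4 overlap.
J6 starts before J5 ends → J5 and J6 overlap.
J7 starts after J5 ends, so J5 has no further overlaps.
J6 starts before J4 ends → J4 and J6 overlap.
J7 starts after J4 ends, so J4 has no further overlaps.
J7 starts exactly when J6 ends (back-to-back, no overlap), so J6 has no further overlaps.
J9 starts exactly when J7 ends (back-to-back, no overlap), so J7 has no further overlaps.
J8 starts exactly when J9 ends (back-to-back, no overlap).
Overlapping pairs: J1 & J2, J1 & J3, J4 & J5, J4 & J6, J5 & J6 — 5 in total.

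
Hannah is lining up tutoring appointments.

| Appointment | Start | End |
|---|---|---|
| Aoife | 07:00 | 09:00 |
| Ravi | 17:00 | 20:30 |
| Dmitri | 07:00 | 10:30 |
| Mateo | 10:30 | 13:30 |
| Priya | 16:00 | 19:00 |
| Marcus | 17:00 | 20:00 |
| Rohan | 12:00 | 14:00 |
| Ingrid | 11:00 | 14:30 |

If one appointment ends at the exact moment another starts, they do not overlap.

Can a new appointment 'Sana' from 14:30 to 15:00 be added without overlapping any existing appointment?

Dmitri: ends 10:30 at or before Sana starts 14:30 → clear.
Aoife: ends 09:00 at or before Sana starts 14:30 → clear.
Mateo: ends 13:30 at or before Sana starts 14:30 → clear.
Ingrid: ends 14:30 at or before Sana starts 14:30 → clear.
Rohan: ends 14:00 at or before Sana starts 14:30 → clear.
Priya: starts 16:00 at or after Sana ends 15:00 → clear.
Ravi: starts 17:00 at or after Sana ends 15:00 → clear.
Marcus: starts 17:00 at or after Sana ends 15:00 → clear.

Yes — the slot is free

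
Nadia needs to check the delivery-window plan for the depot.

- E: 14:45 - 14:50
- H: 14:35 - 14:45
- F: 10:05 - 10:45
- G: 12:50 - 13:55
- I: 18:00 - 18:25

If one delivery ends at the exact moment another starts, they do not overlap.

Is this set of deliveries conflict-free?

Yes

Sorted by start: F, G, H, E, I.
G starts after F ends, so nothing later overlaps F either.
H starts after G ends, so nothing later overlaps G either.
E starts exactly when H ends (back-to-back, no overlap), so nothing later overlaps H either.
I starts after E ends.
Every pair is clear; the schedule has no overlaps.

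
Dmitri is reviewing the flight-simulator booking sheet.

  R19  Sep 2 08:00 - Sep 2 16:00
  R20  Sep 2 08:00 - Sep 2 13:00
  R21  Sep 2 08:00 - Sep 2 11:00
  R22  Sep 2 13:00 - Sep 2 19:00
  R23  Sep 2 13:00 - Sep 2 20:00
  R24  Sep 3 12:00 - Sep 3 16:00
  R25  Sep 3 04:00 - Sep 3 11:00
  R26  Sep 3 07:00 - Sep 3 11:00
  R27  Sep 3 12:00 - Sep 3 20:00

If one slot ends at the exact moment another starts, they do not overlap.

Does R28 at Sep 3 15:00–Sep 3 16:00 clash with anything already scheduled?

Yes — it overlaps R24, R27

R19: ends Sep 2 16:00 at or before R28 starts Sep 3 15:00 → clear.
R20: ends Sep 2 13:00 at or before R28 starts Sep 3 15:00 → clear.
R21: ends Sep 2 11:00 at or before R28 starts Sep 3 15:00 → clear.
R22: ends Sep 2 19:00 at or before R28 starts Sep 3 15:00 → clear.
R23: ends Sep 2 20:00 at or before R28 starts Sep 3 15:00 → clear.
R25: ends Sep 3 11:00 at or before R28 starts Sep 3 15:00 → clear.
R26: ends Sep 3 11:00 at or before R28 starts Sep 3 15:00 → clear.
R24: starts Sep 3 12:00 before R28 ends Sep 3 16:00, and ends Sep 3 16:00 after R28 starts Sep 3 15:00 → overlap.
R27: starts Sep 3 12:00 before R28 ends Sep 3 16:00, and ends Sep 3 20:00 after R28 starts Sep 3 15:00 → overlap.
R28 overlaps R24, R27.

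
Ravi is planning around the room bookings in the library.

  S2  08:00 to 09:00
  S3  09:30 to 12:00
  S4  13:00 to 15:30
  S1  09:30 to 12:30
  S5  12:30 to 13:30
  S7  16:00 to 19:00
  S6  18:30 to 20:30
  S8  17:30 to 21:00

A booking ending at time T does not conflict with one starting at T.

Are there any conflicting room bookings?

Two intervals overlap when each starts before the other ends.
Sorted by start: S2, S1, S3, S5, S4, S7, S8, S6.
S1 starts after S2 ends, so nothing later overlaps S2 either.
S3 starts before S1 ends → S1 and S3 overlap.
That's a conflict, so the schedule is not conflict-free.

Yes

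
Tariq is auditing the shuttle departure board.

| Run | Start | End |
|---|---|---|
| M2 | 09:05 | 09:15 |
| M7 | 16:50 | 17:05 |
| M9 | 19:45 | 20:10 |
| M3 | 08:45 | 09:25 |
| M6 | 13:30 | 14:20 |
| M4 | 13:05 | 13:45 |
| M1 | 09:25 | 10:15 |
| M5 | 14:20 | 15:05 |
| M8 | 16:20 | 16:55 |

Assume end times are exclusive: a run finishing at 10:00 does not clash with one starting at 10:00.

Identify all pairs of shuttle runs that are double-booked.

Sorted by start: M3, M2, M1, M4, M6, M5, M8, M7, M9.
M2 starts before M3 ends → M3 and M2 overlap.
M1 starts exactly when M3 ends (back-to-back, no overlap), so M3 has no further overlaps.
M1 starts after M2 ends, so M2 has no further overlaps.
M4 starts after M1 ends, so M1 has no further overlaps.
M6 starts before M4 ends → M4 and M6 overlap.
M5 starts after M4 ends, so M4 has no further overlaps.
M5 starts exactly when M6 ends (back-to-back, no overlap), so M6 has no further overlaps.
M8 starts after M5 ends, so M5 has no further overlaps.
M7 starts before M8 ends → M8 and M7 overlap.
M9 starts after M8 ends.
M9 starts after M7 ends.

M2 & M3, M4 & M6, M7 & M8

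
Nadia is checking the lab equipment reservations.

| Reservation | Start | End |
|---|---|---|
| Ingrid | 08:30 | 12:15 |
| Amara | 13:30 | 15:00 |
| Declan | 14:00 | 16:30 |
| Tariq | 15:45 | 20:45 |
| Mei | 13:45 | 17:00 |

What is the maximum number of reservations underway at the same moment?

3

Sort all start/end points and keep a running count:
08:30 start Ingrid → 1
12:15 end Ingrid → 0
13:30 start Amara → 1
13:45 start Mei → 2
14:00 start Declan → 3
15:00 end Amara → 2
15:45 start Tariq → 3
16:30 end Declan → 2
17:00 end Mei → 1
20:45 end Tariq → 0
Peak is 3, at 14:00 (Amara, Declan, Mei).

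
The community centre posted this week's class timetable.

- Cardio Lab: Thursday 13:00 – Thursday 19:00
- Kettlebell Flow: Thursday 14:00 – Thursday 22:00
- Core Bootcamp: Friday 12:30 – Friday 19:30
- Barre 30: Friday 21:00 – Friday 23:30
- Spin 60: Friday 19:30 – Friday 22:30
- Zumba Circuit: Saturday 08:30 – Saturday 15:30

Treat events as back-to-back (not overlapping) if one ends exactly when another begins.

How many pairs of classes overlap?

2

Check each pair: they overlap iff neither finishes before the other starts.
Sorted by start: Cardio Lab, Kettlebell Flow, Core Bootcamp, Spin 60, Barre 30, Zumba Circuit.
Kettlebell Flow starts before Cardio Lab ends → Cardio Lab and Kettlebell Flow overlap.
Core Bootcamp starts after Cardio Lab ends, so nothing later overlaps Cardio Lab either.
Core Bootcamp starts after Kettlebell Flow ends, so nothing later overlaps Kettlebell Flow either.
Spin 60 starts exactly when Core Bootcamp ends (back-to-back, no overlap), so nothing later overlaps Core Bootcamp either.
Barre 30 starts before Spin 60 ends → Spin 60 and Barre 30 overlap.
Zumba Circuit starts after Spin 60 ends.
Zumba Circuit starts after Barre 30 ends.
Overlapping pairs: Barre 30 & Spin 60, Cardio Lab & Kettlebell Flow — 2 in total.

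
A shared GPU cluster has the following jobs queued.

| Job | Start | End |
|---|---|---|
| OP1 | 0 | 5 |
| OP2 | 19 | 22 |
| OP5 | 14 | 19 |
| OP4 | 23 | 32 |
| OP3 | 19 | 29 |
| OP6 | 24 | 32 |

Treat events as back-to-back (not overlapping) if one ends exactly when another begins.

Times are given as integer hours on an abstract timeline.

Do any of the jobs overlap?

Yes

Check each pair: they overlap iff neither finishes before the other starts.
Sorted by start: OP1, OP5, OP2, OP3, OP4, OP6.
OP5 starts after OP1 ends — done with OP1.
OP2 starts exactly when OP5 ends (back-to-back, no overlap) — done with OP5.
OP3 starts before OP2 ends → OP2 and OP3 overlap.
That's a conflict, so the schedule is not conflict-free.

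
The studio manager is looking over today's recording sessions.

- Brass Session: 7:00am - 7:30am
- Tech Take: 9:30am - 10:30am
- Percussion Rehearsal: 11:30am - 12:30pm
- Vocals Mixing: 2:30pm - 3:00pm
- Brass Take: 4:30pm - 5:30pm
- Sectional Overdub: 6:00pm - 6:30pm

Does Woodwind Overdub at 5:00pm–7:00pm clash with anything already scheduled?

Yes — it overlaps Brass Take, Sectional Overdub

Brass Session: ends 7:30am at or before Woodwind Overdub starts 5:00pm → clear.
Tech Take: ends 10:30am at or before Woodwind Overdub starts 5:00pm → clear.
Percussion Rehearsal: ends 12:30pm at or before Woodwind Overdub starts 5:00pm → clear.
Vocals Mixing: ends 3:00pm at or before Woodwind Overdub starts 5:00pm → clear.
Brass Take: starts 4:30pm before Woodwind Overdub ends 7:00pm, and ends 5:30pm after Woodwind Overdub starts 5:00pm → overlap.
Sectional Overdub: starts 6:00pm before Woodwind Overdub ends 7:00pm, and ends 6:30pm after Woodwind Overdub starts 5:00pm → overlap.
Woodwind Overdub overlaps Brass Take, Sectional Overdub.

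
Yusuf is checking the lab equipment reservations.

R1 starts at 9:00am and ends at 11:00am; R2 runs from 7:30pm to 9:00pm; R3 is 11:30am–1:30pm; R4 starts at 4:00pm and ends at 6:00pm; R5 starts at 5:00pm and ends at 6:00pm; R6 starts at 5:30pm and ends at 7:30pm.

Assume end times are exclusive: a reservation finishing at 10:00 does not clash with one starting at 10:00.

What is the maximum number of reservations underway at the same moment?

3

Sweep the timeline, counting +1 at each start and −1 at each end (ends before starts at a tie):
9:00am start R1 → 1
11:00am end R1 → 0
11:30am start R3 → 1
1:30pm end R3 → 0
4:00pm start R4 → 1
5:00pm start R5 → 2
5:30pm start R6 → 3
6:00pm end R4 → 2
6:00pm end R5 → 1
7:30pm end R6 → 0
7:30pm start R2 → 1
9:00pm end R2 → 0
Peak is 3, at 5:30pm (R4, R5, R6).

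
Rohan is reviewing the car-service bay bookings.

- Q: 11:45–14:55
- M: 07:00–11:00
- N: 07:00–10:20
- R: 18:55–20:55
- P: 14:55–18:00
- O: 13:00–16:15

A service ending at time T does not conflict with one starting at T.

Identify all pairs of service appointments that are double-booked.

M & N, O & P, O & Q

Sorted by start: M, N, Q, O, P, R.
N starts before M ends → M and N overlap.
Q starts after M ends — done with M.
Q starts after N ends — done with N.
O starts before Q ends → Q and O overlap.
P starts exactly when Q ends (back-to-back, no overlap) — done with Q.
P starts before O ends → O and P overlap.
R starts after O ends.
R starts after P ends.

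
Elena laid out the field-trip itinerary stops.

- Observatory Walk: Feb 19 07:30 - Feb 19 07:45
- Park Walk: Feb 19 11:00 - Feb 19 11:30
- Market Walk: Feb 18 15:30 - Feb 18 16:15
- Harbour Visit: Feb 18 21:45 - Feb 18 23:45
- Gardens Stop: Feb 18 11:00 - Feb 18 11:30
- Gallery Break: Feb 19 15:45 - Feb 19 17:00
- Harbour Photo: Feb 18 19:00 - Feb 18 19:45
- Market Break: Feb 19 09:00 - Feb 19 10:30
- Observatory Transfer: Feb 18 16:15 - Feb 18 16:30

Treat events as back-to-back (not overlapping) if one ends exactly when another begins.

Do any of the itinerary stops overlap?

No

Two intervals overlap when each starts before the other ends.
Sorted by start: Gardens Stop, Market Walk, Observatory Transfer, Harbour Photo, Harbour Visit, Observatory Walk, Market Break, Park Walk, Gallery Break.
Market Walk starts after Gardens Stop ends, so Gardens Stop has no further overlaps.
Observatory Transfer starts exactly when Market Walk ends (back-to-back, no overlap), so Market Walk has no further overlaps.
Harbour Photo starts after Observatory Transfer ends, so Observatory Transfer has no further overlaps.
Harbour Visit starts after Harbour Photo ends, so Harbour Photo has no further overlaps.
Observatory Walk starts after Harbour Visit ends, so Harbour Visit has no further overlaps.
Market Break starts after Observatory Walk ends, so Observatory Walk has no further overlaps.
Park Walk starts after Market Break ends, so Market Break has no further overlaps.
Gallery Break starts after Park Walk ends.
Every pair is clear; the schedule has no overlaps.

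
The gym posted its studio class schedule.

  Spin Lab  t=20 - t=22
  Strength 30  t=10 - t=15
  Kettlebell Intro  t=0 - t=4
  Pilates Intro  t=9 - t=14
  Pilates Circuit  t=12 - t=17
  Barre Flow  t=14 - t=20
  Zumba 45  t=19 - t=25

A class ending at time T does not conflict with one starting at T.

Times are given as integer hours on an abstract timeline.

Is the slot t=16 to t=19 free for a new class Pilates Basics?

Kettlebell Intro: ends t=4 at or before Pilates Basics starts t=16 → clear.
Pilates Intro: ends t=14 at or before Pilates Basics starts t=16 → clear.
Strength 30: ends t=15 at or before Pilates Basics starts t=16 → clear.
Pilates Circuit: starts t=12 before Pilates Basics ends t=19, and ends t=17 after Pilates Basics starts t=16 → overlap.
Barre Flow: starts t=14 before Pilates Basics ends t=19, and ends t=20 after Pilates Basics starts t=16 → overlap.
Zumba 45: starts t=19 at or after Pilates Basics ends t=19 → clear.
Spin Lab: starts t=20 at or after Pilates Basics ends t=19 → clear.
Pilates Basics overlaps Pilates Circuit, Barre Flow.

No — it overlaps Barre Flow, Pilates Circuit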